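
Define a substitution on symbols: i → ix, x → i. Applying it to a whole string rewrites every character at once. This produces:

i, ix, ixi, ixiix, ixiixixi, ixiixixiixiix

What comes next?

Applying the rule to each of the 13 symbols of ixiixixiixiix gives the pieces ix i ix ix i ix i ix ix i ix ix i, which concatenate to the answer.

ixiixixiixiixixiixixi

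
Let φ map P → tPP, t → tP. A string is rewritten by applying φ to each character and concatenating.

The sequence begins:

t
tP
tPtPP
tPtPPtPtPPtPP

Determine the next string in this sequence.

Applying the rule to each of the 13 symbols of tPtPPtPtPPtPP gives the pieces tP tPP tP tPP tPP tP tPP tP tPP tPP tP tPP tPP, which concatenate to the answer.

tPtPPtPtPPtPPtPtPPtPtPPtPPtPtPPtPP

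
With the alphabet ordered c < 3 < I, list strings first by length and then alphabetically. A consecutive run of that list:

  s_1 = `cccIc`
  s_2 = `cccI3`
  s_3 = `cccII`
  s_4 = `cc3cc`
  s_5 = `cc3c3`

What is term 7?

Advancing 2 positions from cc3c3 through cc3c3 → cc3cI reaches term 7.

cc33c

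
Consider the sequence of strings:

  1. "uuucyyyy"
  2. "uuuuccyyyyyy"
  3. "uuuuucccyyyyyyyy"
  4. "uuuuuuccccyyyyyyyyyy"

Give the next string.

Reading off run lengths: u runs 3, 4, 5, 6; c runs 1, 2, 3, 4; y runs 4, 6, 8, 10 — each is linear in n, where the shown terms are n = 2, 3, 4, 5.
At n = 6 the blocks have lengths 7, 5, 12.

uuuuuuucccccyyyyyyyyyyyy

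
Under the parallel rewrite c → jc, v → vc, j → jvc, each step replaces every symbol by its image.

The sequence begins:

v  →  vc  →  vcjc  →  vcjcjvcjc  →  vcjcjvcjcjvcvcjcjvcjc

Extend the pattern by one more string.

Applying the rule to each of the 21 symbols of vcjcjvcjcjvcvcjcjvcjc gives the pieces vc jc jvc jc jvc vc jc jvc jc jvc vc jc vc jc jvc jc jvc vc jc jvc jc, which concatenate to the answer.

vcjcjvcjcjvcvcjcjvcjcjvcvcjcvcjcjvcjcjvcvcjcjvcjc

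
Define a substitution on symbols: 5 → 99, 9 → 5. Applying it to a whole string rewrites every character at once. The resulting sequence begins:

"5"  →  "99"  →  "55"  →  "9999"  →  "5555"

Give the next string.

Expanding 5555: 5→99, 5→99, 5→99, 5→99. Concatenated: 99 99 99 99.

99999999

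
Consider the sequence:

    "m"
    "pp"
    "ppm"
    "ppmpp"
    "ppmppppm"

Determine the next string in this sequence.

ppmppppmppmpp

From term 3 onward, concatenate the last term with the second-to-last: pp·m = ppm, ppm·pp = ppmpp, …
So term 6 is ppmppppm·ppmpp.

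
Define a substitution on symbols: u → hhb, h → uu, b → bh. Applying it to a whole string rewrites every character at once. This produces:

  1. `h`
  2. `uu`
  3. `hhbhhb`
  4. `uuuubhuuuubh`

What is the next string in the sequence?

hhbhhbhhbhhbbhuuhhbhhbhhbhhbbhuu

Rewriting each symbol of uuuubhuuuubh: u→hhb, u→hhb, u→hhb, u→hhb, b→bh, h→uu, u→hhb, u→hhb, u→hhb, u→hhb, b→bh, h→uu, which concatenates to hhb hhb hhb hhb bh uu hhb hhb hhb hhb bh uu.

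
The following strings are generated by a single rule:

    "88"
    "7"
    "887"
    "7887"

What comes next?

This is a Fibonacci-style word recurrence s(k) = s(k−2)·s(k−1): e.g. 88·7 = 887.
The next term joins 887 and 7887.

8877887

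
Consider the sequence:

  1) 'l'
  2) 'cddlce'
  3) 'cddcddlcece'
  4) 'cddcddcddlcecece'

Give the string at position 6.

cddcddcddcddcddlcecececece

s(k+1) = cdd·s(k)·ce, so each term gains cdd as a prefix and ce as a suffix.
From cddcddcddlcecece, 2 further steps: cddcddcddlcecece → cddcddcddcddlcececece → (answer).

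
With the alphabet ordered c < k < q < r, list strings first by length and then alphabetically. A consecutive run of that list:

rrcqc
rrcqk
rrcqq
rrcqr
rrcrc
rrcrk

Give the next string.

rrcrq

The successor of rrcrk increments the rightmost position that isn't already r and resets every position after it to c.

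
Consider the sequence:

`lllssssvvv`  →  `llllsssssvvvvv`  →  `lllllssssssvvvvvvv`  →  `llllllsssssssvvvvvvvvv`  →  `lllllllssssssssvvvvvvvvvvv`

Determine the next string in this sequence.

Term n consists of n+1 l's, followed by n+2 s's, followed by 2n-1 v's, where the shown terms are n = 2, 3, 4, 5, 6.
At n = 7 the blocks have lengths 8, 9, 13.

llllllllsssssssssvvvvvvvvvvvvv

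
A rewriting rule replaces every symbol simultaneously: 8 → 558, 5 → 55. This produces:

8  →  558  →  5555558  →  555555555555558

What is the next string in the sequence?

Applying the rule to each of the 15 symbols of 555555555555558 gives the pieces 55 55 55 55 55 55 55 55 55 55 55 55 55 55 558, which concatenate to the answer.

5555555555555555555555555555558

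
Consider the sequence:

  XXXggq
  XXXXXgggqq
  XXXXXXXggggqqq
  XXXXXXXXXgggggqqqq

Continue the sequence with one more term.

XXXXXXXXXXXggggggqqqqq

The n-th term is 2n+1 X's then n+1 g's then n q's (n = 1, 2, …).
For the next term, n = 5, so the run lengths are 11, 6, 5.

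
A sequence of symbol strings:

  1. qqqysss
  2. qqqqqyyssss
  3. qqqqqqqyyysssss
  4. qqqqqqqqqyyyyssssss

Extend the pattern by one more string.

Reading off run lengths: q runs 3, 5, 7, 9; y runs 1, 2, 3, 4; s runs 3, 4, 5, 6 — each is linear in n, where the shown terms are n = 2, 3, 4, 5.
Setting n = 6 gives 11, 5, 7 characters in each block.

qqqqqqqqqqqyyyyysssssss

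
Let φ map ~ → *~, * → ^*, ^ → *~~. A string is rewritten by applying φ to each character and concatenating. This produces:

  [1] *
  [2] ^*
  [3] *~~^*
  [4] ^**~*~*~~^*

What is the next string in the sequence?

Expanding ^**~*~*~~^*: ^→*~~, *→^*, *→^*, ~→*~, *→^*, ~→*~, *→^*, ~→*~, ~→*~, ^→*~~, *→^*. Concatenated: *~~ ^* ^* *~ ^* *~ ^* *~ *~ *~~ ^*.

*~~^*^**~^**~^**~*~*~~^*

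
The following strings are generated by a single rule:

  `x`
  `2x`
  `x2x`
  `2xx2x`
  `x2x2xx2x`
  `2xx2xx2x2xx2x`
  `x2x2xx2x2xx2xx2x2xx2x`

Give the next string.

Each term (from the third on) is the two preceding terms concatenated in order: term 3 = x·2x = x2x.
The next term joins 2xx2xx2x2xx2x and x2x2xx2x2xx2xx2x2xx2x.

2xx2xx2x2xx2xx2x2xx2x2xx2xx2x2xx2x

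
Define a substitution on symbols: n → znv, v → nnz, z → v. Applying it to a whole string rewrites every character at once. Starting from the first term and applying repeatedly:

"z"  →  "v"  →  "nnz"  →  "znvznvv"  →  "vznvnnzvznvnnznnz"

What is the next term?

nnzvznvnnzznvznvvnnzvznvnnzznvznvvznvznvv

φ(vznvnnzvznvnnznnz) expands symbol-by-symbol to nnz v znv nnz znv znv v nnz v znv nnz znv znv v znv znv v; joining the 17 pieces gives the next term.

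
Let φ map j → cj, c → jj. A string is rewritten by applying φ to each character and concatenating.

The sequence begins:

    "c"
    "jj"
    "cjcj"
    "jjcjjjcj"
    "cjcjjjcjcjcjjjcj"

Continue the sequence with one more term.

Replace each of the 16 characters of cjcjjjcjcjcjjjcj in place — jj cj jj cj cj cj jj cj jj cj jj cj cj cj jj cj — and concatenate.

jjcjjjcjcjcjjjcjjjcjjjcjcjcjjjcj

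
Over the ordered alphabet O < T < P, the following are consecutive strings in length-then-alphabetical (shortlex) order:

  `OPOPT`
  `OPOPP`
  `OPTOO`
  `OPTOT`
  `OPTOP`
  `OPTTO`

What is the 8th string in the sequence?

Advancing 2 positions from OPTTO through OPTTO → OPTTT reaches term 8.

OPTTP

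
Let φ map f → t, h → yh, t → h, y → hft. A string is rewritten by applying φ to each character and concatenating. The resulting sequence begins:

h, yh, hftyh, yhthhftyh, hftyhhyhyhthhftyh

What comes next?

Rewriting the 17 symbols of hftyhhyhyhthhftyh one by one yields yh t h hft yh yh hft yh hft yh h yh yh t h hft yh; concatenated:

yhthhftyhyhhftyhhftyhhyhyhthhftyh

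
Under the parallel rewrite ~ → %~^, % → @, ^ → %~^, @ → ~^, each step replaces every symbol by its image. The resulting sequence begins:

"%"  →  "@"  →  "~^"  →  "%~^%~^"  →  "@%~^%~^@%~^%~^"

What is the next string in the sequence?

Rewriting the 14 symbols of @%~^%~^@%~^%~^ one by one yields ~^ @ %~^ %~^ @ %~^ %~^ ~^ @ %~^ %~^ @ %~^ %~^; concatenated:

~^@%~^%~^@%~^%~^~^@%~^%~^@%~^%~^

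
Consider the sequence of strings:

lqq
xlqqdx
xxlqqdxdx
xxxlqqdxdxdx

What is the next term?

s(k+1) = x·s(k)·dx, so each term gains x as a prefix and dx as a suffix.
Applying this once more to xxxlqqdxdxdx:

xxxxlqqdxdxdxdx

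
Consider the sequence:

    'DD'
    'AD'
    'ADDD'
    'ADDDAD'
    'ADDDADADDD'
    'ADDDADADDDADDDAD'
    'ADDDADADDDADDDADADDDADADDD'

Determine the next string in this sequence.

This is a Fibonacci-style word recurrence s(k) = s(k−1)·s(k−2): e.g. AD·DD = ADDD.
The next term joins ADDDADADDDADDDADADDDADADDD and ADDDADADDDADDDAD.

ADDDADADDDADDDADADDDADADDDADDDADADDDADDDAD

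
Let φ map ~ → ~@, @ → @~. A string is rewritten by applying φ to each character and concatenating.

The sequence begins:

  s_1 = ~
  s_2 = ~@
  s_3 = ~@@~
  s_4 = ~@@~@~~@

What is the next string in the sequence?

~@@~@~~@@~~@~@@~

Apply φ to ~@@~@~~@ symbol by symbol: ~→~@, @→@~, @→@~, ~→~@, @→@~, ~→~@, ~→~@, @→@~; joined: ~@ @~ @~ ~@ @~ ~@ ~@ @~.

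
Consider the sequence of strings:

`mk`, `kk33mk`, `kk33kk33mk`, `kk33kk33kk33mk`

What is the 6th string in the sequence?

Each term is the previous one with kk33 prepended.
From kk33kk33kk33mk, 2 further steps: kk33kk33kk33mk → kk33kk33kk33kk33mk → (answer).

kk33kk33kk33kk33kk33mk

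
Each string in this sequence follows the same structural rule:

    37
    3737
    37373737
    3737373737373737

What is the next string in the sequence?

37373737373737373737373737373737

s(k+1) = s(k)·s(k) — each term doubles the last.
One more doubling of 3737373737373737 gives the answer.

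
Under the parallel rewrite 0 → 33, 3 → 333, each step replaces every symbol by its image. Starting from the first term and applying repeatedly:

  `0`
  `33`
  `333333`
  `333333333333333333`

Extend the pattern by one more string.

Applying the rule to each of the 18 symbols of 333333333333333333 gives the pieces 333 333 333 333 333 333 333 333 333 333 333 333 333 333 333 333 333 333, which concatenate to the answer.

333333333333333333333333333333333333333333333333333333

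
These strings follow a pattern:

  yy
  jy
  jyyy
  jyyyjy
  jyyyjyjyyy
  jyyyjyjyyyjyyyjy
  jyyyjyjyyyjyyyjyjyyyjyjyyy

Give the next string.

From term 3 onward, concatenate the last term with the second-to-last: jy·yy = jyyy, jyyy·jy = jyyyjy, …
The next term joins jyyyjyjyyyjyyyjyjyyyjyjyyy and jyyyjyjyyyjyyyjy.

jyyyjyjyyyjyyyjyjyyyjyjyyyjyyyjyjyyyjyyyjy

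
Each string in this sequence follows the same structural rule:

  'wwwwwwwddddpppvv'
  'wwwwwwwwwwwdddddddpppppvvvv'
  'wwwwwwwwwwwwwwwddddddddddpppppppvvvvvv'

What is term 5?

The n-th term is 4n-1 w's then 3n-2 d's then 2n-1 p's then 2n-2 v's, where the shown terms are n = 2, 3, 4.
At n = 6 the blocks have lengths 23, 16, 11, 10.

wwwwwwwwwwwwwwwwwwwwwwwddddddddddddddddpppppppppppvvvvvvvvvv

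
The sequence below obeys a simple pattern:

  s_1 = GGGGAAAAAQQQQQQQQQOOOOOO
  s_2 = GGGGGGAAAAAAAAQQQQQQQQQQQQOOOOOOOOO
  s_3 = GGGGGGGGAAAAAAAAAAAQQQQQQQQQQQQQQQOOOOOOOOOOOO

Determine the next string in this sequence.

The n-th term is 2n G's then 3n-1 A's then 3n+3 Q's then 3n O's, where the shown terms are n = 2, 3, 4.
For the next term, n = 5, so the run lengths are 10, 14, 18, 15.

GGGGGGGGGGAAAAAAAAAAAAAAQQQQQQQQQQQQQQQQQQOOOOOOOOOOOOOOO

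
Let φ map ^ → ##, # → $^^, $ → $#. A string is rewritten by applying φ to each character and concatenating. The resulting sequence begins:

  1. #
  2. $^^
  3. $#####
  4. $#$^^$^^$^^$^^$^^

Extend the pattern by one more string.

Rewriting the 17 symbols of $#$^^$^^$^^$^^$^^ one by one yields $# $^^ $# ## ## $# ## ## $# ## ## $# ## ## $# ## ##; concatenated:

$#$^^$#####$#####$#####$#####$#####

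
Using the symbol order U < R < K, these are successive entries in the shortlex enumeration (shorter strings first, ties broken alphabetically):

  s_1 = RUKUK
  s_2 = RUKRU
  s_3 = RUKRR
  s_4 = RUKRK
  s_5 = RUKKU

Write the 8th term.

Advancing 3 positions from RUKKU through RUKKU → RUKKR → RUKKK reaches term 8.

RRUUU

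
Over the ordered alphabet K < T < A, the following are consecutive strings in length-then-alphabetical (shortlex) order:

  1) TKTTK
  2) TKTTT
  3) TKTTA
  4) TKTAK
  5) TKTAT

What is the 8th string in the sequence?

TKAKT

Advancing 3 positions from TKTAT through TKTAT → TKTAA → TKAKK reaches term 8.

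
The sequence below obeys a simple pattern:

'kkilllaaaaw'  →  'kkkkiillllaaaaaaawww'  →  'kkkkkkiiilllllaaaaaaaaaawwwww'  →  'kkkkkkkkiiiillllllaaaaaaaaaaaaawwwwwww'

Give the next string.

Each string has the form k^{2n} i^{n} l^{n+2} a^{3n+1} w^{2n-1} (n = 1, 2, …).
Setting n = 5 gives 10, 5, 7, 16, 9 characters in each block.

kkkkkkkkkkiiiiilllllllaaaaaaaaaaaaaaaawwwwwwwww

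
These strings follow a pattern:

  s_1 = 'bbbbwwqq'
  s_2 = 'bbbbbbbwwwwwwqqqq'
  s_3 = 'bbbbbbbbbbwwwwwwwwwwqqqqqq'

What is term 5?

bbbbbbbbbbbbbbbbwwwwwwwwwwwwwwwwwwqqqqqqqqqq

The n-th term is 3n+1 b's then 4n-2 w's then 2n q's (n = 1, 2, …).
At n = 5 the blocks have lengths 16, 18, 10.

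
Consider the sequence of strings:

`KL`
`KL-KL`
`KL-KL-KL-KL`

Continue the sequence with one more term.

KL-KL-KL-KL-KL-KL-KL-KL

Each string is two copies of the previous one joined by '-'.
One more doubling of KL-KL-KL-KL gives the answer.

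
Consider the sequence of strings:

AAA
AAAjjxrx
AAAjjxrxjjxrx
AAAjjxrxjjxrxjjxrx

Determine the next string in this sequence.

Each term is the previous one with jjxrx appended.
So the next term is AAAjjxrxjjxrxjjxrx·jjxrx.

AAAjjxrxjjxrxjjxrxjjxrx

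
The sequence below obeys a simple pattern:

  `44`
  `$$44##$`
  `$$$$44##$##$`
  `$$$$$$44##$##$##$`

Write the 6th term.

Each term wraps the previous one in $$ on the left and ##$ on the right.
From $$$$$$44##$##$##$, 2 further steps: $$$$$$44##$##$##$ → $$$$$$$$44##$##$##$##$ → (answer).

$$$$$$$$$$44##$##$##$##$##$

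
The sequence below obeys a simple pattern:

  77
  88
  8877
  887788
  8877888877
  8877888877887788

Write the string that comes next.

88778888778877888877888877

Each term (from the third on) is the previous term followed by the one before it: term 3 = 88·77 = 8877.
So term 7 is 8877888877887788·8877888877.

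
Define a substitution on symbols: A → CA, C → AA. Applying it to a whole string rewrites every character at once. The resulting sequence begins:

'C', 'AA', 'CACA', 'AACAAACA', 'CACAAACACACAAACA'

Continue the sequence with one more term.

Replace each of the 16 characters of CACAAACACACAAACA in place — AA CA AA CA CA CA AA CA AA CA AA CA CA CA AA CA — and concatenate.

AACAAACACACAAACAAACAAACACACAAACA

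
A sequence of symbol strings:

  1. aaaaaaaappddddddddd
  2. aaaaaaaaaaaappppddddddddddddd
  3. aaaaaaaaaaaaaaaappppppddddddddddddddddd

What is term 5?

Term n consists of 4n a's, followed by 2n-2 p's, followed by 4n+1 d's, where the shown terms are n = 2, 3, 4.
Setting n = 6 gives 24, 10, 25 characters in each block.

aaaaaaaaaaaaaaaaaaaaaaaappppppppppddddddddddddddddddddddddd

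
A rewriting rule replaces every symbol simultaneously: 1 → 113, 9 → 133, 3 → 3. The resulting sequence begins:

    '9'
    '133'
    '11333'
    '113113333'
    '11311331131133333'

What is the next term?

φ(11311331131133333) expands symbol-by-symbol to 113 113 3 113 113 3 3 113 113 3 113 113 3 3 3 3 3; joining the 17 pieces gives the next term.

113113311311333113113311311333333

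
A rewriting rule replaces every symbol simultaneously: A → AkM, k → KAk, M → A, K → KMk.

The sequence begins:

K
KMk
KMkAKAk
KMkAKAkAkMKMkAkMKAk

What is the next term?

KMkAKAkAkMKMkAkMKAkAkMKAkAKMkAKAkAkMKAkAKMkAkMKAk

Replace each of the 19 characters of KMkAKAkAkMKMkAkMKAk in place — KMk A KAk AkM KMk AkM KAk AkM KAk A KMk A KAk AkM KAk A KMk AkM KAk — and concatenate.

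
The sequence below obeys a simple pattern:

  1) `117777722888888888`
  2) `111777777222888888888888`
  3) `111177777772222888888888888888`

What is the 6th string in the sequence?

Each string has the form 1^{n} 7^{n+3} 2^{n} 8^{3n+3}, where the shown terms are n = 2, 3, 4.
For term 6, n = 7, so the run lengths are 7, 10, 7, 24.

111111177777777772222222888888888888888888888888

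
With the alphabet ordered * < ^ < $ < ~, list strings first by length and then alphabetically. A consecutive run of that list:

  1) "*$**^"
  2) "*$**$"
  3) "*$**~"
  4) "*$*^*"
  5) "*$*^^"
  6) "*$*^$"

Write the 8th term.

Advancing 2 positions from *$*^$ through *$*^$ → *$*^~ reaches term 8.

*$*$*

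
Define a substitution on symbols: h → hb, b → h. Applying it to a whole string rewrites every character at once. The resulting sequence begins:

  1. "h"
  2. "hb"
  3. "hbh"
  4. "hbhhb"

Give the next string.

Apply φ to hbhhb symbol by symbol: h→hb, b→h, h→hb, h→hb, b→h; joined: hb h hb hb h.

hbhhbhbh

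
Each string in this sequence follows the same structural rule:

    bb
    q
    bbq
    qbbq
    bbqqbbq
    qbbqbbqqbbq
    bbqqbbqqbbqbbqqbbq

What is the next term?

This is a Fibonacci-style word recurrence s(k) = s(k−2)·s(k−1): e.g. bb·q = bbq.
So term 8 is qbbqbbqqbbq·bbqqbbqqbbqbbqqbbq.

qbbqbbqqbbqbbqqbbqqbbqbbqqbbq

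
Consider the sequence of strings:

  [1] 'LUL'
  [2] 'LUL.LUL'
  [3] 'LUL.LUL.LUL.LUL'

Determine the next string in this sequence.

LUL.LUL.LUL.LUL.LUL.LUL.LUL.LUL

Each string is two copies of the previous one joined by '.'.
One more doubling of LUL.LUL.LUL.LUL gives the answer.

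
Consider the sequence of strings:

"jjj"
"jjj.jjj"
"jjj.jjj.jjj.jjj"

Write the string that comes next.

Every step duplicates the string with '.' between the halves.
Doubling jjj.jjj.jjj.jjj with '.' between the halves:

jjj.jjj.jjj.jjj.jjj.jjj.jjj.jjj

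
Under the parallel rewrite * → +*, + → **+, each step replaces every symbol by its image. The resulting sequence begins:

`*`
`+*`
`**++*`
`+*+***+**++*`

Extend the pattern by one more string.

**++***++*+*+***++*+***+**++*

Rewriting each symbol of +*+***+**++*: +→**+, *→+*, +→**+, *→+*, *→+*, *→+*, +→**+, *→+*, *→+*, +→**+, +→**+, *→+*, which concatenates to **+ +* **+ +* +* +* **+ +* +* **+ **+ +*.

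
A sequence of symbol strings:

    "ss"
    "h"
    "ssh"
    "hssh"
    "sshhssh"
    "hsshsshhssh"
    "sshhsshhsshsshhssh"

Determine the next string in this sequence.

hsshsshhsshsshhsshhsshsshhssh

This is a Fibonacci-style word recurrence s(k) = s(k−2)·s(k−1): e.g. ss·h = ssh.
The next term joins hsshsshhssh and sshhsshhsshsshhssh.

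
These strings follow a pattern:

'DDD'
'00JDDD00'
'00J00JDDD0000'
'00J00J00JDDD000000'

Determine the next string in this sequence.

Every step adds 00J to the front and 00 to the end of the previous string.
Applying this once more to 00J00J00JDDD000000:

00J00J00J00JDDD00000000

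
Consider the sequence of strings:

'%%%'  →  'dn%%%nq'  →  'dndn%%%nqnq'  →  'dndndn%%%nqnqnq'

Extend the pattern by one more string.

Every step adds dn to the front and nq to the end of the previous string.
One more step from dndndn%%%nqnqnq gives the answer.

dndndndn%%%nqnqnqnq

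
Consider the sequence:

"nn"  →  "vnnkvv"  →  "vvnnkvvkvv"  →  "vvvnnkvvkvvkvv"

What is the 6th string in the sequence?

vvvvvnnkvvkvvkvvkvvkvv

Every step adds v to the front and kvv to the end of the previous string.
From vvvnnkvvkvvkvv, 2 further steps: vvvnnkvvkvvkvv → vvvvnnkvvkvvkvvkvv → (answer).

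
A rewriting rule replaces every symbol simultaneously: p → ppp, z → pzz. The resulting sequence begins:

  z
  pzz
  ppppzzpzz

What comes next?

pppppppppppppzzpzzppppzzpzz

Apply φ to ppppzzpzz symbol by symbol: p→ppp, p→ppp, p→ppp, p→ppp, z→pzz, z→pzz, p→ppp, z→pzz, z→pzz; joined: ppp ppp ppp ppp pzz pzz ppp pzz pzz.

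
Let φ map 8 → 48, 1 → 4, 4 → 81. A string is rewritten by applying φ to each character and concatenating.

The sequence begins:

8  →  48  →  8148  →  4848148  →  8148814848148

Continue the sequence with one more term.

φ(8148814848148) expands symbol-by-symbol to 48 4 81 48 48 4 81 48 81 48 4 81 48; joining the 13 pieces gives the next term.

48481484848148814848148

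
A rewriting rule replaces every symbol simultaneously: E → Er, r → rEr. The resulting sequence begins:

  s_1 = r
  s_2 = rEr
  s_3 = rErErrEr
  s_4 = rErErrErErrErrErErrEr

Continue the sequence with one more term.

rErErrErErrErrErErrErErrErrErErrErrErErrErErrErrErErrEr

Replace each of the 21 characters of rErErrErErrErrErErrEr in place — rEr Er rEr Er rEr rEr Er rEr Er rEr rEr Er rEr rEr Er rEr Er rEr rEr Er rEr — and concatenate.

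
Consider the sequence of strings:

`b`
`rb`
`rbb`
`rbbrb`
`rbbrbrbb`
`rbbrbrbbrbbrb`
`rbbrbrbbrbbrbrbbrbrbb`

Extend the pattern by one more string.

rbbrbrbbrbbrbrbbrbrbbrbbrbrbbrbbrb

From term 3 onward, concatenate the last term with the second-to-last: rb·b = rbb, rbb·rb = rbbrb, …
So term 8 is rbbrbrbbrbbrbrbbrbrbb·rbbrbrbbrbbrb.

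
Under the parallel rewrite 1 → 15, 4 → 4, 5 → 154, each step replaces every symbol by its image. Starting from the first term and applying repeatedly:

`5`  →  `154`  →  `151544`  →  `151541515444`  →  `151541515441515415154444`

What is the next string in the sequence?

Rewriting the 24 symbols of 151541515441515415154444 one by one yields 15 154 15 154 4 15 154 15 154 4 4 15 154 15 154 4 15 154 15 154 4 4 4 4; concatenated:

151541515441515415154441515415154415154151544444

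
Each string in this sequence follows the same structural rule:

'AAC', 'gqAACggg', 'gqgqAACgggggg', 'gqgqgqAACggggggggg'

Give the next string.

gqgqgqgqAACgggggggggggg

s(k+1) = gq·s(k)·ggg, so each term gains gq as a prefix and ggg as a suffix.
One more step from gqgqgqAACggggggggg gives the answer.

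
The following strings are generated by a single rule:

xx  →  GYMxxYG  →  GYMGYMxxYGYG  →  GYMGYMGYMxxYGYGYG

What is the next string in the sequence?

Each term wraps the previous one in GYM on the left and YG on the right.
So the next term is GYM·GYMGYMGYMxxYGYGYG·YG.

GYMGYMGYMGYMxxYGYGYGYG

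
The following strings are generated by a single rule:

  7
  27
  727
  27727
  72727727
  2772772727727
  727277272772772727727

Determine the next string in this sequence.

2772772727727727277272772772727727

From term 3 onward, concatenate the second-to-last term with the last: 7·27 = 727, 27·727 = 27727, …
The next term joins 2772772727727 and 727277272772772727727.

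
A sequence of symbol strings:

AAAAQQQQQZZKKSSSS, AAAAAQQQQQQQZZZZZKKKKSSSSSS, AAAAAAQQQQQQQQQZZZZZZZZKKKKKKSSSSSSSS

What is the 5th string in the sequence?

The n-th term is n+3 A's then 2n+3 Q's then 3n-1 Z's then 2n K's then 2n+2 S's (n = 1, 2, …).
For term 5, n = 5, so the run lengths are 8, 13, 14, 10, 12.

AAAAAAAAQQQQQQQQQQQQQZZZZZZZZZZZZZZKKKKKKKKKKSSSSSSSSSSSS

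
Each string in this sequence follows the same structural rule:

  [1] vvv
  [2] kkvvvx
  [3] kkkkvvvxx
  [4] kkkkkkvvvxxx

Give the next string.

Each term wraps the previous one in kk on the left and x on the right.
Applying this once more to kkkkkkvvvxxx:

kkkkkkkkvvvxxxx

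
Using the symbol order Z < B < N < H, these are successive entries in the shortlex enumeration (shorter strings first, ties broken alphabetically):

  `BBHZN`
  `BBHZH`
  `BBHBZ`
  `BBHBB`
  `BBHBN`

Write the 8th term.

Stepping forward 3 times from BBHBN: BBHBN → BBHBH → BBHNZ, then the target.

BBHNB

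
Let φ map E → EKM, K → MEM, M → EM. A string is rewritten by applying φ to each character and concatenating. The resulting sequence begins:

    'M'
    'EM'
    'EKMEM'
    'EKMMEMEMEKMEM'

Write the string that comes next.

Replace each of the 13 characters of EKMMEMEMEKMEM in place — EKM MEM EM EM EKM EM EKM EM EKM MEM EM EKM EM — and concatenate.

EKMMEMEMEMEKMEMEKMEMEKMMEMEMEKMEM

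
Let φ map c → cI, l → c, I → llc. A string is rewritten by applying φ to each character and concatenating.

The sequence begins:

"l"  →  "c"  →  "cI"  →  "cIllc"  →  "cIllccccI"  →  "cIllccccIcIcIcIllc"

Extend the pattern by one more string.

Rewriting the 18 symbols of cIllccccIcIcIcIllc one by one yields cI llc c c cI cI cI cI llc cI llc cI llc cI llc c c cI; concatenated:

cIllccccIcIcIcIllccIllccIllccIllccccI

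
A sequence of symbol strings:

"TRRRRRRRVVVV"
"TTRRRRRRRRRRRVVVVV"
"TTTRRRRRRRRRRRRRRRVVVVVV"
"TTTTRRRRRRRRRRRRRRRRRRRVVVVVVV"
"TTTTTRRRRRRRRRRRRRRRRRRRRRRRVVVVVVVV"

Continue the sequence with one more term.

Each string has the form T^{n} R^{4n+3} V^{n+3} (n = 1, 2, …).
At n = 6 the blocks have lengths 6, 27, 9.

TTTTTTRRRRRRRRRRRRRRRRRRRRRRRRRRRVVVVVVVVV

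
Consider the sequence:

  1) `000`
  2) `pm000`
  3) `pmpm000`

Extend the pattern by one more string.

Each term is the previous one with pm prepended.
So the next term is pm·pmpm000.

pmpmpm000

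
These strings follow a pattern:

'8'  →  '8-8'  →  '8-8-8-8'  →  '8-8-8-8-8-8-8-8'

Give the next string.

Each string is two copies of the previous one joined by '-'.
So the next term is two copies of 8-8-8-8-8-8-8-8 with '-' between the halves.

8-8-8-8-8-8-8-8-8-8-8-8-8-8-8-8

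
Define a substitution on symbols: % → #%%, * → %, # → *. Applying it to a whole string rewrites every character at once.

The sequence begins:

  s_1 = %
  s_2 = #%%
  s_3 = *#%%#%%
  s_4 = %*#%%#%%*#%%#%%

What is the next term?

Applying the rule to each of the 15 symbols of %*#%%#%%*#%%#%% gives the pieces #%% % * #%% #%% * #%% #%% % * #%% #%% * #%% #%%, which concatenate to the answer.

#%%%*#%%#%%*#%%#%%%*#%%#%%*#%%#%%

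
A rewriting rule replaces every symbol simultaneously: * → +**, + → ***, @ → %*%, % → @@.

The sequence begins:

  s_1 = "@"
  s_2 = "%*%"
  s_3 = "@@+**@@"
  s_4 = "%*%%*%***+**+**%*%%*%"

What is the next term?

Rewriting the 21 symbols of %*%%*%***+**+**%*%%*% one by one yields @@ +** @@ @@ +** @@ +** +** +** *** +** +** *** +** +** @@ +** @@ @@ +** @@; concatenated:

@@+**@@@@+**@@+**+**+*****+**+*****+**+**@@+**@@@@+**@@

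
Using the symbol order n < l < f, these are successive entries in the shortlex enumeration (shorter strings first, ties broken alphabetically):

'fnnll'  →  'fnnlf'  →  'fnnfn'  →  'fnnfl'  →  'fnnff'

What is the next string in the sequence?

fnlnn

Find the rightmost character of fnnff below f, bump it to the next letter, and reset everything to its right to n.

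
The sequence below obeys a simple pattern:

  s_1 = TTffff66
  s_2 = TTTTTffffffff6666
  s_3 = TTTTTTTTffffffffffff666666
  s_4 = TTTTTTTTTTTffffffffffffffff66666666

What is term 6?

Reading off run lengths: T runs 2, 5, 8, 11; f runs 4, 8, 12, 16; 6 runs 2, 4, 6, 8 — each is linear in n (n = 1, 2, …).
Setting n = 6 gives 17, 24, 12 characters in each block.

TTTTTTTTTTTTTTTTTffffffffffffffffffffffff666666666666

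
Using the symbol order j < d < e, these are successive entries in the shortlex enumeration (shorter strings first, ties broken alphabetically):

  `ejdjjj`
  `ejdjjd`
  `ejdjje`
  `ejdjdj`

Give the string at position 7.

ejdjej

Advancing 3 positions from ejdjdj through ejdjdj → ejdjdd → ejdjde reaches term 7.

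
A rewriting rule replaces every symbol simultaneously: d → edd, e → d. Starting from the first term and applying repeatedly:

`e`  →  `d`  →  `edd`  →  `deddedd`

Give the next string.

Expanding deddedd: d→edd, e→d, d→edd, d→edd, e→d, d→edd, d→edd. Concatenated: edd d edd edd d edd edd.

edddeddedddeddedd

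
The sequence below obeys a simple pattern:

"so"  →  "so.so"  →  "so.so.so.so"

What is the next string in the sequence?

s(k+1) = s(k)·.·s(k) — each term doubles the last with '.' between the halves.
One more doubling of so.so.so.so gives the answer.

so.so.so.so.so.so.so.so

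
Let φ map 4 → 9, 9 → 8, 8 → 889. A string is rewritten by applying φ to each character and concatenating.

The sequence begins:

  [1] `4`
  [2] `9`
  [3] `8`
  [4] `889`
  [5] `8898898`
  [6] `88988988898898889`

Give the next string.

Rewriting the 17 symbols of 88988988898898889 one by one yields 889 889 8 889 889 8 889 889 889 8 889 889 8 889 889 889 8; concatenated:

88988988898898889889889888988988898898898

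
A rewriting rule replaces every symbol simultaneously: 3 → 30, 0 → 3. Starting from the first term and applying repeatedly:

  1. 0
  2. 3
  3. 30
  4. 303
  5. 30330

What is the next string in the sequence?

30330303

Expanding 30330: 3→30, 0→3, 3→30, 3→30, 0→3. Concatenated: 30 3 30 30 3.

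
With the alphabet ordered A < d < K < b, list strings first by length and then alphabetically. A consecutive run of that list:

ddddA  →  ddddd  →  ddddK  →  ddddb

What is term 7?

Stepping forward 3 times from ddddb: ddddb → dddKA → dddKd, then the target.

dddKK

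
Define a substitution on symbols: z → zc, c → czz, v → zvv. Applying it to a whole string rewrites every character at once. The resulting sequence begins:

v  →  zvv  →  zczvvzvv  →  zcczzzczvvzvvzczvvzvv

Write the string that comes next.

Replace each of the 21 characters of zcczzzczvvzvvzczvvzvv in place — zc czz czz zc zc zc czz zc zvv zvv zc zvv zvv zc czz zc zvv zvv zc zvv zvv — and concatenate.

zcczzczzzczczcczzzczvvzvvzczvvzvvzcczzzczvvzvvzczvvzvv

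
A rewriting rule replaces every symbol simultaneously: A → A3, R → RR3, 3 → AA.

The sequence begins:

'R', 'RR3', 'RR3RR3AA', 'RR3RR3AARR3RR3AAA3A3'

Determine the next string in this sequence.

Rewriting the 20 symbols of RR3RR3AARR3RR3AAA3A3 one by one yields RR3 RR3 AA RR3 RR3 AA A3 A3 RR3 RR3 AA RR3 RR3 AA A3 A3 A3 AA A3 AA; concatenated:

RR3RR3AARR3RR3AAA3A3RR3RR3AARR3RR3AAA3A3A3AAA3AA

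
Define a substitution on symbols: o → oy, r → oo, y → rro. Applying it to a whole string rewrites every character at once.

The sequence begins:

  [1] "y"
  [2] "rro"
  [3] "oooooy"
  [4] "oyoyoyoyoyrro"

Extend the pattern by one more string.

Rewriting the 13 symbols of oyoyoyoyoyrro one by one yields oy rro oy rro oy rro oy rro oy rro oo oo oy; concatenated:

oyrrooyrrooyrrooyrrooyrrooooooy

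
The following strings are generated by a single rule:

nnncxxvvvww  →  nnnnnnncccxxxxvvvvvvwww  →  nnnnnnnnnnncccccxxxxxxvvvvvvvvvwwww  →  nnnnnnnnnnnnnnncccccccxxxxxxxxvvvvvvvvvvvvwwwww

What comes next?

nnnnnnnnnnnnnnnnnnncccccccccxxxxxxxxxxvvvvvvvvvvvvvvvwwwwww

Each string has the form n^{4n-1} c^{2n-1} x^{2n} v^{3n} w^{n+1} (n = 1, 2, …).
Setting n = 5 gives 19, 9, 10, 15, 6 characters in each block.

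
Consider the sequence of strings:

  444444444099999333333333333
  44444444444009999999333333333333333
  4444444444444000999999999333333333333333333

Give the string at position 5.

The n-th term is 2n+3 4's then n-2 0's then 2n-1 9's then 3n+3 3's, where the shown terms are n = 3, 4, 5.
For term 5, n = 7, so the run lengths are 17, 5, 13, 24.

44444444444444444000009999999999999333333333333333333333333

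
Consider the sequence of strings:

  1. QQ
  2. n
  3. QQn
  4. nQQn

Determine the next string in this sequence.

QQnnQQn

Each term (from the third on) is the two preceding terms concatenated in order: term 3 = QQ·n = QQn.
Continuing: QQn · nQQn gives term 5.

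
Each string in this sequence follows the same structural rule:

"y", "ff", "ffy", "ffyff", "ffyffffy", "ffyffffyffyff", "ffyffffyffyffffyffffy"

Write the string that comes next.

From term 3 onward, concatenate the last term with the second-to-last: ff·y = ffy, ffy·ff = ffyff, …
Continuing: ffyffffyffyffffyffffy · ffyffffyffyff gives term 8.

ffyffffyffyffffyffffyffyffffyffyff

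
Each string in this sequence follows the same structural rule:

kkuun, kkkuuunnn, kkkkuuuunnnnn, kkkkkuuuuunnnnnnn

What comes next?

The n-th term is n+1 k's then n+1 u's then 2n-1 n's (n = 1, 2, …).
At n = 5 the blocks have lengths 6, 6, 9.

kkkkkkuuuuuunnnnnnnnn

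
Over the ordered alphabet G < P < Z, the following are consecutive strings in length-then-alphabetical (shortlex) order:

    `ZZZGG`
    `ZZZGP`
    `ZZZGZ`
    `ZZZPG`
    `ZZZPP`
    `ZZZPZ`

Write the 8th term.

Advancing 2 positions from ZZZPZ through ZZZPZ → ZZZZG reaches term 8.

ZZZZP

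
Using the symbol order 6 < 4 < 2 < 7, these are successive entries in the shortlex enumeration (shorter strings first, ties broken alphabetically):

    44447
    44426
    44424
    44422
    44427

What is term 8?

Stepping forward 3 times from 44427: 44427 → 44476 → 44474, then the target.

44472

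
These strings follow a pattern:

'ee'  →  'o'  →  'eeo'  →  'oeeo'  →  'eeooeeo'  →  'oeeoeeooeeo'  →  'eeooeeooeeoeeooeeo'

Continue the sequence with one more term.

From term 3 onward, concatenate the second-to-last term with the last: ee·o = eeo, o·eeo = oeeo, …
So term 8 is oeeoeeooeeo·eeooeeooeeoeeooeeo.

oeeoeeooeeoeeooeeooeeoeeooeeo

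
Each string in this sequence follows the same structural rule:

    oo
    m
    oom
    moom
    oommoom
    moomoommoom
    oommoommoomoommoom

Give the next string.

moomoommoomoommoommoomoommoom

From term 3 onward, concatenate the second-to-last term with the last: oo·m = oom, m·oom = moom, …
The next term joins moomoommoom and oommoommoomoommoom.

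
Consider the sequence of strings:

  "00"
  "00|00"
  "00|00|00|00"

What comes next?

s(k+1) = s(k)·|·s(k) — each term doubles the last with '|' between the halves.
One more doubling of 00|00|00|00 gives the answer.

00|00|00|00|00|00|00|00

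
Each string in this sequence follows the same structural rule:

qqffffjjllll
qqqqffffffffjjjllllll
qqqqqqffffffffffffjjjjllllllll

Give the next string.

Term n consists of 2n q's, followed by 4n f's, followed by n+1 j's, followed by 2n+2 l's (n = 1, 2, …).
Setting n = 4 gives 8, 16, 5, 10 characters in each block.

qqqqqqqqffffffffffffffffjjjjjllllllllll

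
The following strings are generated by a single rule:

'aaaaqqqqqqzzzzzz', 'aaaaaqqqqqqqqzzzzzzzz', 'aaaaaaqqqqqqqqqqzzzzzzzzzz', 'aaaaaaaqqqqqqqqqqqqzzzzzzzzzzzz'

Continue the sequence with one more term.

aaaaaaaaqqqqqqqqqqqqqqzzzzzzzzzzzzzz

Reading off run lengths: a runs 4, 5, 6, 7; q runs 6, 8, 10, 12; z runs 6, 8, 10, 12 — each is linear in n, where the shown terms are n = 3, 4, 5, 6.
For the next term, n = 7, so the run lengths are 8, 14, 14.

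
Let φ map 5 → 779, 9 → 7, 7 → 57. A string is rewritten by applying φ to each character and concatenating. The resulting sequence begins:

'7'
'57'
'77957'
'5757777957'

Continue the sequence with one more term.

Expanding 5757777957: 5→779, 7→57, 5→779, 7→57, 7→57, 7→57, 7→57, 9→7, 5→779, 7→57. Concatenated: 779 57 779 57 57 57 57 7 779 57.

7795777957575757777957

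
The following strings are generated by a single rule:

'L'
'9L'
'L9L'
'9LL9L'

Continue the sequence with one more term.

L9L9LL9L

From term 3 onward, concatenate the second-to-last term with the last: L·9L = L9L, 9L·L9L = 9LL9L, …
Continuing: L9L · 9LL9L gives term 5.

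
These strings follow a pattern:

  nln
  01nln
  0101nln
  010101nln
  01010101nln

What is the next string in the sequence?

Every step adds 01 at the front: s(k+1) = 01·s(k).
One more step from 01010101nln gives the answer.

0101010101nln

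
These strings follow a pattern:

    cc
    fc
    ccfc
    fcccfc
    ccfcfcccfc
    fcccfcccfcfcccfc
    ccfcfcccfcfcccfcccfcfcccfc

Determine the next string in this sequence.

fcccfcccfcfcccfcccfcfcccfcfcccfcccfcfcccfc

From term 3 onward, concatenate the second-to-last term with the last: cc·fc = ccfc, fc·ccfc = fcccfc, …
The next term joins fcccfcccfcfcccfc and ccfcfcccfcfcccfcccfcfcccfc.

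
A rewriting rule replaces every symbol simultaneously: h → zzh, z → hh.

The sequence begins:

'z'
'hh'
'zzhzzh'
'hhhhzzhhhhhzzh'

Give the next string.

Rewriting the 14 symbols of hhhhzzhhhhhzzh one by one yields zzh zzh zzh zzh hh hh zzh zzh zzh zzh zzh hh hh zzh; concatenated:

zzhzzhzzhzzhhhhhzzhzzhzzhzzhzzhhhhhzzh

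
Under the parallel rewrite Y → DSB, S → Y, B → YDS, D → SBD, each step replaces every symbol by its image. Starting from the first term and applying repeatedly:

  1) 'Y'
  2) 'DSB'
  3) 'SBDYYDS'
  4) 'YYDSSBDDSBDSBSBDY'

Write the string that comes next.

DSBDSBSBDYYYDSSBDSBDYYDSSBDYYDSYYDSSBDDSB

Replace each of the 17 characters of YYDSSBDDSBDSBSBDY in place — DSB DSB SBD Y Y YDS SBD SBD Y YDS SBD Y YDS Y YDS SBD DSB — and concatenate.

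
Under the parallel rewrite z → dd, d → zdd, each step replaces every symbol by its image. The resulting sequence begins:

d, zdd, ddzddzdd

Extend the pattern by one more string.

zddzddddzddzddddzddzdd

Apply φ to ddzddzdd symbol by symbol: d→zdd, d→zdd, z→dd, d→zdd, d→zdd, z→dd, d→zdd, d→zdd; joined: zdd zdd dd zdd zdd dd zdd zdd.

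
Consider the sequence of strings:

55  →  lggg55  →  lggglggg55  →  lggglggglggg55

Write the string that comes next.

lggglggglggglggg55

Each term is the previous one with lggg prepended.
So the next term is lggg·lggglggglggg55.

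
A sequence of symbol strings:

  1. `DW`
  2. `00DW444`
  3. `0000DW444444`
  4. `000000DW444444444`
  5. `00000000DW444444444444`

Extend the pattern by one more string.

Each term wraps the previous one in 00 on the left and 444 on the right.
Applying this once more to 00000000DW444444444444:

0000000000DW444444444444444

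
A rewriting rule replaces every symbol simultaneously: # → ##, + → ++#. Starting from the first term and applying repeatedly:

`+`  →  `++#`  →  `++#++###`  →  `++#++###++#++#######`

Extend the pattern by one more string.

Replace each of the 20 characters of ++#++###++#++####### in place — ++# ++# ## ++# ++# ## ## ## ++# ++# ## ++# ++# ## ## ## ## ## ## ## — and concatenate.

++#++###++#++#######++#++###++#++###############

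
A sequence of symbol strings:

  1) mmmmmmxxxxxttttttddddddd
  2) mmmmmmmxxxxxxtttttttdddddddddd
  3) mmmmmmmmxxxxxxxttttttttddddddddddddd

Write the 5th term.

mmmmmmmmmmxxxxxxxxxttttttttttddddddddddddddddddd

Reading off run lengths: m runs 6, 7, 8; x runs 5, 6, 7; t runs 6, 7, 8; d runs 7, 10, 13 — each is linear in n, where the shown terms are n = 3, 4, 5.
Setting n = 7 gives 10, 9, 10, 19 characters in each block.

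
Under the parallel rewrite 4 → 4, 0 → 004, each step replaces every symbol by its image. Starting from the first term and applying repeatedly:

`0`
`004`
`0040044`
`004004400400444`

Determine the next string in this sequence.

Replace each of the 15 characters of 004004400400444 in place — 004 004 4 004 004 4 4 004 004 4 004 004 4 4 4 — and concatenate.

0040044004004440040044004004444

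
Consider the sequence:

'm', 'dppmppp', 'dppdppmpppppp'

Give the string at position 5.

Every step adds dpp to the front and ppp to the end of the previous string.
From dppdppmpppppp, 2 further steps: dppdppmpppppp → dppdppdppmppppppppp → (answer).

dppdppdppdppmpppppppppppp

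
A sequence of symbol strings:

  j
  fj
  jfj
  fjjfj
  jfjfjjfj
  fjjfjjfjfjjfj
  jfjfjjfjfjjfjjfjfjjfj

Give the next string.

From term 3 onward, concatenate the second-to-last term with the last: j·fj = jfj, fj·jfj = fjjfj, …
The next term joins fjjfjjfjfjjfj and jfjfjjfjfjjfjjfjfjjfj.

fjjfjjfjfjjfjjfjfjjfjfjjfjjfjfjjfj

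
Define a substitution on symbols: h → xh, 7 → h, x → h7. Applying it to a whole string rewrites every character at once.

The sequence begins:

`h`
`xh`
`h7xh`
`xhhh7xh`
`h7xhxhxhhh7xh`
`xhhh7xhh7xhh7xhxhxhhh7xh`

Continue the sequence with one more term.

Rewriting the 24 symbols of xhhh7xhh7xhh7xhxhxhhh7xh one by one yields h7 xh xh xh h h7 xh xh h h7 xh xh h h7 xh h7 xh h7 xh xh xh h h7 xh; concatenated:

h7xhxhxhhh7xhxhhh7xhxhhh7xhh7xhh7xhxhxhhh7xh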